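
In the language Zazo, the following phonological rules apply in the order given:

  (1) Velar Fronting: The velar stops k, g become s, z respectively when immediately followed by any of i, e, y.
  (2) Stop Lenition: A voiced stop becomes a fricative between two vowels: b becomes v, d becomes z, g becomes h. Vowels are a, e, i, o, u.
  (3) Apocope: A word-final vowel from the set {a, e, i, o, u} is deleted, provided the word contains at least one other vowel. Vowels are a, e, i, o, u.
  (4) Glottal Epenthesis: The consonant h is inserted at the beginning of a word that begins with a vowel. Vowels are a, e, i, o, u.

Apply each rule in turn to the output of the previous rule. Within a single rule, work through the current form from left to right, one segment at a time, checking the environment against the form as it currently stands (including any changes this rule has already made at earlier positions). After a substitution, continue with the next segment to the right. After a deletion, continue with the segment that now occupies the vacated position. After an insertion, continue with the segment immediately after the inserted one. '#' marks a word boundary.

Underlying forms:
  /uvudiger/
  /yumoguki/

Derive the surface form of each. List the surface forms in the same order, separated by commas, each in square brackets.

[huvuzizer], [yumohus]

/uvudiger/:
  (1) Velar Fronting: [uvudiger] → [uvudizer]
  (2) Stop Lenition: [uvudizer] → [uvuzizer]
  (3) Apocope: no change — [uvuzizer]
  (4) Glottal Epenthesis: [uvuzizer] → [huvuzizer]
/yumoguki/:
  (1) Velar Fronting: [yumoguki] → [yumogusi]
  (2) Stop Lenition: [yumogusi] → [yumohusi]
  (3) Apocope: [yumohusi] → [yumohus]
  (4) Glottal Epenthesis: no change — [yumohus]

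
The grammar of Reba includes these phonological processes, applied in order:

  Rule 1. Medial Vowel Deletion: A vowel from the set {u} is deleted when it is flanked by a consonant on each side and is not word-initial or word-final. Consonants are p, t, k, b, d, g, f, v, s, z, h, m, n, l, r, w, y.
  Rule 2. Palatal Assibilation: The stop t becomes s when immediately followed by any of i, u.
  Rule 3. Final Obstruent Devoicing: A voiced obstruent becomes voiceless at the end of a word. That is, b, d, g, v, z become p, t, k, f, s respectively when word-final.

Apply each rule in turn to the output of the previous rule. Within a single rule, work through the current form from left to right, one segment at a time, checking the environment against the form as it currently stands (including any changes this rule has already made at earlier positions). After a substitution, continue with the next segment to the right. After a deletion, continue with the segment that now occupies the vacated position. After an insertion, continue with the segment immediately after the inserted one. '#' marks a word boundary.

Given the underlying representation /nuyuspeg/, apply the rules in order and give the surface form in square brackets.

[nyspek]

Rule 1 Medial Vowel Deletion: [nuyuspeg] → [nyspeg]
Rule 2 Palatal Assibilation: no change — [nyspeg]
Rule 3 Final Obstruent Devoicing: [nyspeg] → [nyspek]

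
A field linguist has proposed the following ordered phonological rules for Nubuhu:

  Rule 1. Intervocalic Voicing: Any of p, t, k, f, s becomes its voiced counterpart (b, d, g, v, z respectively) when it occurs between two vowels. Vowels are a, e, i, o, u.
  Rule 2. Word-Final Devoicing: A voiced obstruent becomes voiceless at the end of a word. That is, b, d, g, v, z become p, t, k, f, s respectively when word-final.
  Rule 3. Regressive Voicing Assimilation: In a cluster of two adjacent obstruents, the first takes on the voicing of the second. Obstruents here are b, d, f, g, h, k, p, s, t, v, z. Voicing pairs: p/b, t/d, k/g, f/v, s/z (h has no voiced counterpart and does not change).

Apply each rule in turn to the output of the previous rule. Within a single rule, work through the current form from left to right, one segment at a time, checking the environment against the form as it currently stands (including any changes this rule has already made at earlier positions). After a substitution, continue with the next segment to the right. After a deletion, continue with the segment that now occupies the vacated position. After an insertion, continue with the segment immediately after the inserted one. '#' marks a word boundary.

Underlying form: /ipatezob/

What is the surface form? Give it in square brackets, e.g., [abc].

Rule 1 Intervocalic Voicing: [ipatezob] → [ibadezob]
Rule 2 Word-Final Devoicing: [ibadezob] → [ibadezop]
Rule 3 Regressive Voicing Assimilation: no change — [ibadezop]

[ibadezop]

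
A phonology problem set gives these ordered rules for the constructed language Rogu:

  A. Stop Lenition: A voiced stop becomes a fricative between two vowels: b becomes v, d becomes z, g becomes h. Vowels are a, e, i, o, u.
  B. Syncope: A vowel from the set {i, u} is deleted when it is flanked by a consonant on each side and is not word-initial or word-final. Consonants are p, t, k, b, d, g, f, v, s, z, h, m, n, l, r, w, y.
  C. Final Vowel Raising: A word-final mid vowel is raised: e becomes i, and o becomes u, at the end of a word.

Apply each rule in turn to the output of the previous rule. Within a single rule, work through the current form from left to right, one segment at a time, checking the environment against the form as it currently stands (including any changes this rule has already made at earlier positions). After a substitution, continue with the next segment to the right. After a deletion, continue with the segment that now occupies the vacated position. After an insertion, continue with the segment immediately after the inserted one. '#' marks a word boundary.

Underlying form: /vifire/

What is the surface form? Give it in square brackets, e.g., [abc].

[vfri]

A Stop Lenition: no change — [vifire]
B Syncope: [vifire] → [vfre]
C Final Vowel Raising: [vfre] → [vfri]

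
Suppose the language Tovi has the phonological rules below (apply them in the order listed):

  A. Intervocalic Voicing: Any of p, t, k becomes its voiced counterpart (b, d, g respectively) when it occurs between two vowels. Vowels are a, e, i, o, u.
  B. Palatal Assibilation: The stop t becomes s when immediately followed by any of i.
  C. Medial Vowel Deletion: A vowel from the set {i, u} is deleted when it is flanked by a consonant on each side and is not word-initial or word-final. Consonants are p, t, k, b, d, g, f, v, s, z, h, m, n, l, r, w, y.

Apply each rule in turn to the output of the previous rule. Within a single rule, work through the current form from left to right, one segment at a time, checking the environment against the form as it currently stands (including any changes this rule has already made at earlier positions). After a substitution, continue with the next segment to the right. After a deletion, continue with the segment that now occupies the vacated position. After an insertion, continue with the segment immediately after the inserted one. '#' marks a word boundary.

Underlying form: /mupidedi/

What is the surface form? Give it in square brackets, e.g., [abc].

A Intervocalic Voicing: [mupidedi] → [mubidedi]
B Palatal Assibilation: no change — [mubidedi]
C Medial Vowel Deletion: [mubidedi] → [mbdedi]

[mbdedi]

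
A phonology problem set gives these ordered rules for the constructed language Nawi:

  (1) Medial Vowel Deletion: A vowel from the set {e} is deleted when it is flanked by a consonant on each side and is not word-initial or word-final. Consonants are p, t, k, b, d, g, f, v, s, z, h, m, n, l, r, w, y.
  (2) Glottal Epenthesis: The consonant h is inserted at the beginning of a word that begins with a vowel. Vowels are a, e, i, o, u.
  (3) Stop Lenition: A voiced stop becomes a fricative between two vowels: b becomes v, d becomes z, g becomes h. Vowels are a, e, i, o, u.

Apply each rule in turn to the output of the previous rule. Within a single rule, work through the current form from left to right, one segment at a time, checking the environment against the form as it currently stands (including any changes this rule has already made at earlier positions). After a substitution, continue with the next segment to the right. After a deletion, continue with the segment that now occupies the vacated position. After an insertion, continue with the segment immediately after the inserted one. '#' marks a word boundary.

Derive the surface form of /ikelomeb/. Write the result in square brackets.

[hiklomb]

(1) Medial Vowel Deletion: [ikelomeb] → [iklomb]
(2) Glottal Epenthesis: [iklomb] → [hiklomb]
(3) Stop Lenition: no change — [hiklomb]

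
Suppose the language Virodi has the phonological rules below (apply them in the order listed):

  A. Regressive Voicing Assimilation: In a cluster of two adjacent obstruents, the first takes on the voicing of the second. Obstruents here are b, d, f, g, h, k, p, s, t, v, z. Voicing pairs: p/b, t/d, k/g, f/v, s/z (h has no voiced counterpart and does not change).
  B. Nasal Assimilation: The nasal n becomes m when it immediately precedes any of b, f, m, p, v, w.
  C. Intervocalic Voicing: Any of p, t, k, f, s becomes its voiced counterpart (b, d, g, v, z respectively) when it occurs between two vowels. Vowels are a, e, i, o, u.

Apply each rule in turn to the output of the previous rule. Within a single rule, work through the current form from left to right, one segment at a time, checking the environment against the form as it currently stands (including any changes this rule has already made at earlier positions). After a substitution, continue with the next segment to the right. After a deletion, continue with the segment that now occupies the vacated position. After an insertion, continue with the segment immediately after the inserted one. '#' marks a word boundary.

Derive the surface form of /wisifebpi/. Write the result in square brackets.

A Regressive Voicing Assimilation: [wisifebpi] → [wisifeppi]
B Nasal Assimilation: no change — [wisifeppi]
C Intervocalic Voicing: [wisifeppi] → [wiziveppi]

[wiziveppi]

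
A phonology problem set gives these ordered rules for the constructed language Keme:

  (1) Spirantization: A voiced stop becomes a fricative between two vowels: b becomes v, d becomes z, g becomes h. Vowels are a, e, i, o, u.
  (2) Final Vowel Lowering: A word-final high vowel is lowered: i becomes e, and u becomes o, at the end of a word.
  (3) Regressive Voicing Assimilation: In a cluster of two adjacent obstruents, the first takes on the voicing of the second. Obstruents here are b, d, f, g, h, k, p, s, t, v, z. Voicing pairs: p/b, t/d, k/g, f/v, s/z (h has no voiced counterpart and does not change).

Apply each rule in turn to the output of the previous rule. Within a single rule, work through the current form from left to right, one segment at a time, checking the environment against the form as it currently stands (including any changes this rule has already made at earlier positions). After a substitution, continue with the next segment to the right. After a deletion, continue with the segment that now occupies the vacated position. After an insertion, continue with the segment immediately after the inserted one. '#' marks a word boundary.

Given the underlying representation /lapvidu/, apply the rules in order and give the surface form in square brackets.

(1) Spirantization: [lapvidu] → [lapvizu]
(2) Final Vowel Lowering: [lapvizu] → [lapvizo]
(3) Regressive Voicing Assimilation: [lapvizo] → [labvizo]

[labvizo]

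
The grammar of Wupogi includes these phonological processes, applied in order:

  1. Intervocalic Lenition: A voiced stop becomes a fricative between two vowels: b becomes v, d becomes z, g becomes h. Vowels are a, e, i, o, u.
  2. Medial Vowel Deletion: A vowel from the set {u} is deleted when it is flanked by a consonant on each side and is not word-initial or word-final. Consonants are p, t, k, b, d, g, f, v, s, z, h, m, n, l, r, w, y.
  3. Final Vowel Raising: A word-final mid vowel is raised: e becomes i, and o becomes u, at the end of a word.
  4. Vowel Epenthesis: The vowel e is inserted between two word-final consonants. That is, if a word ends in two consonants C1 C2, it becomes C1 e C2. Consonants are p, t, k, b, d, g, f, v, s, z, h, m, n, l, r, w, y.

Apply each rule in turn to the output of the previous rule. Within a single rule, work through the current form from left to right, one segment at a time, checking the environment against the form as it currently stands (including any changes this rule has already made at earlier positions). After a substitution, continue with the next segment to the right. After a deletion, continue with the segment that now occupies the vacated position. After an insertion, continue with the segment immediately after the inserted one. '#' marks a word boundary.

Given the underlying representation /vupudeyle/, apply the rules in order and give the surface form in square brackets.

[vpzeyli]

1 Intervocalic Lenition: [vupudeyle] → [vupuzeyle]
2 Medial Vowel Deletion: [vupuzeyle] → [vpzeyle]
3 Final Vowel Raising: [vpzeyle] → [vpzeyli]
4 Vowel Epenthesis: no change — [vpzeyli]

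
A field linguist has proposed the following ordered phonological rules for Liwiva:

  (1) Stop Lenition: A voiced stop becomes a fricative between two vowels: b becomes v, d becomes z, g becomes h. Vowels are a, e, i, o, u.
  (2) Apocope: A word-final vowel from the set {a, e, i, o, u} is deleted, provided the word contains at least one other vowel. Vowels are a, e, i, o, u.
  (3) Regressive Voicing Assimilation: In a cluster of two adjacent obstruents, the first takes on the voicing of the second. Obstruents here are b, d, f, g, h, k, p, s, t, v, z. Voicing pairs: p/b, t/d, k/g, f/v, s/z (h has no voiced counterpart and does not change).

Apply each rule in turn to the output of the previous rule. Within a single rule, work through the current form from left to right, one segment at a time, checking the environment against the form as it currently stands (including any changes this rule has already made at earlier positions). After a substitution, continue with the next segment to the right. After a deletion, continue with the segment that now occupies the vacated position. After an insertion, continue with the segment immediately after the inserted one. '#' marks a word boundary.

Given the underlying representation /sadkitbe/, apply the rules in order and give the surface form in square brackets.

(1) Stop Lenition: no change — [sadkitbe]
(2) Apocope: [sadkitbe] → [sadkitb]
(3) Regressive Voicing Assimilation: [sadkitb] → [satkidb]

[satkidb]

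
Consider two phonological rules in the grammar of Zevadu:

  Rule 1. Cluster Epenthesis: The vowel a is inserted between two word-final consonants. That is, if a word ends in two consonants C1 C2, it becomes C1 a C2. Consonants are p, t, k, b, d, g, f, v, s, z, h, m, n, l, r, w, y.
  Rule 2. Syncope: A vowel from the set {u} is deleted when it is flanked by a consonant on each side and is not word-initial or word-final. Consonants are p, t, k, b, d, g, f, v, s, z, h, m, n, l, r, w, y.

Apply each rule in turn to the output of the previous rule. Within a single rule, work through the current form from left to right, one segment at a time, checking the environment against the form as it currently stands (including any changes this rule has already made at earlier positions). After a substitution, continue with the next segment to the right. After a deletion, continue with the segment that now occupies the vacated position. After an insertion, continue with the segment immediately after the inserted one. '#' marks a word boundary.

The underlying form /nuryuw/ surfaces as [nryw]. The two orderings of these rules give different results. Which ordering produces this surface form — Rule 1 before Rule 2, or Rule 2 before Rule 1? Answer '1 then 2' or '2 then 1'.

Order 1 then 2:
  1 Cluster Epenthesis: no change — [nuryuw]
  2 Syncope: [nuryuw] → [nryw]
  result: [nryw]
Order 2 then 1:
  2 Syncope: [nuryuw] → [nryw]
  1 Cluster Epenthesis: [nryw] → [nryaw]
  result: [nryaw]

1 then 2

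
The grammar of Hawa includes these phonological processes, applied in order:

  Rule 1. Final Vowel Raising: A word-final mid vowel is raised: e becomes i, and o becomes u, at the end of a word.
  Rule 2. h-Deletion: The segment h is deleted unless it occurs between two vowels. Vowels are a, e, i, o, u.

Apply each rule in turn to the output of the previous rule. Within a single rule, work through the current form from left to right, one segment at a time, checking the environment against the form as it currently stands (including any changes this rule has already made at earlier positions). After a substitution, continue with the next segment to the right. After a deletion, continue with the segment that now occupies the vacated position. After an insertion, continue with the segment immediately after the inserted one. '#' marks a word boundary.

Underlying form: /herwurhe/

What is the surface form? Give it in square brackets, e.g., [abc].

Rule 1 Final Vowel Raising: [herwurhe] → [herwurhi]
Rule 2 h-Deletion: [herwurhi] → [erwuri]

[erwuri]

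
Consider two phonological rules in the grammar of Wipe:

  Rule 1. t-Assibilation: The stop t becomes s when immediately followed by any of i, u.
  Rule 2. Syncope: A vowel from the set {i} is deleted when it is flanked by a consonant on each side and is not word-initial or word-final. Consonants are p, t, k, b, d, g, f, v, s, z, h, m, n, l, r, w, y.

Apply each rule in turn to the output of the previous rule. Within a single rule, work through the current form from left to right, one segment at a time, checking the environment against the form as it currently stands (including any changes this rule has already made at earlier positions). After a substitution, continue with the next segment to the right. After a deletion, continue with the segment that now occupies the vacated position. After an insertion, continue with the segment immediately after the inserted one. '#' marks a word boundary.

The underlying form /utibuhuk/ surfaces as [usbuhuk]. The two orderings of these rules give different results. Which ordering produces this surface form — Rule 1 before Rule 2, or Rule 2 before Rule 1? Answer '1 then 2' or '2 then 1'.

Order 1 then 2:
  1 t-Assibilation: [utibuhuk] → [usibuhuk]
  2 Syncope: [usibuhuk] → [usbuhuk]
  result: [usbuhuk]
Order 2 then 1:
  2 Syncope: [utibuhuk] → [utbuhuk]
  1 t-Assibilation: no change — [utbuhuk]
  result: [utbuhuk]

1 then 2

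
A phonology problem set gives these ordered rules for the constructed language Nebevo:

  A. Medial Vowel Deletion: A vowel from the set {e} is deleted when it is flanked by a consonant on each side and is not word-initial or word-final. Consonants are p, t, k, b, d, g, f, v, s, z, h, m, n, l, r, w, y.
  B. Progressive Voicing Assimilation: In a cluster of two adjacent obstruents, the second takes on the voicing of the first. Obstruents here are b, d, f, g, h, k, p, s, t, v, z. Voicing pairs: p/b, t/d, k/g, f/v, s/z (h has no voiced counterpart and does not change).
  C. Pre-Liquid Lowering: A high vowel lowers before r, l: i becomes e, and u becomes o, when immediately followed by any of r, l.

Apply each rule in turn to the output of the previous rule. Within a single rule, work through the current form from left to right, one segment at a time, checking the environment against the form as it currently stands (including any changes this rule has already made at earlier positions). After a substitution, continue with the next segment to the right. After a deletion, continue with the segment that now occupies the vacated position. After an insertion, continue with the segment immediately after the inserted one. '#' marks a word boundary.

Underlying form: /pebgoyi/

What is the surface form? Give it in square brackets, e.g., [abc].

[ppkoyi]

A Medial Vowel Deletion: [pebgoyi] → [pbgoyi]
B Progressive Voicing Assimilation: [pbgoyi] → [ppkoyi]
C Pre-Liquid Lowering: no change — [ppkoyi]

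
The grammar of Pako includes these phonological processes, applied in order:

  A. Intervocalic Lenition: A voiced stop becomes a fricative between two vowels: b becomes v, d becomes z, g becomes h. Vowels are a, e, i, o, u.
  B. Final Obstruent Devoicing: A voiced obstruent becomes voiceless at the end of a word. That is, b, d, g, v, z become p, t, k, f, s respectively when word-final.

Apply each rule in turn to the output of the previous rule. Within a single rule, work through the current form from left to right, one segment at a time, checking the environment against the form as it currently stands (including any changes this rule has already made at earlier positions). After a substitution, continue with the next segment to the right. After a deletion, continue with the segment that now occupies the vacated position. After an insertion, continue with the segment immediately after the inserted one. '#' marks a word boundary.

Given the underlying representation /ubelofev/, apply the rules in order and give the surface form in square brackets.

[uvelofef]

A Intervocalic Lenition: [ubelofev] → [uvelofev]
B Final Obstruent Devoicing: [uvelofev] → [uvelofef]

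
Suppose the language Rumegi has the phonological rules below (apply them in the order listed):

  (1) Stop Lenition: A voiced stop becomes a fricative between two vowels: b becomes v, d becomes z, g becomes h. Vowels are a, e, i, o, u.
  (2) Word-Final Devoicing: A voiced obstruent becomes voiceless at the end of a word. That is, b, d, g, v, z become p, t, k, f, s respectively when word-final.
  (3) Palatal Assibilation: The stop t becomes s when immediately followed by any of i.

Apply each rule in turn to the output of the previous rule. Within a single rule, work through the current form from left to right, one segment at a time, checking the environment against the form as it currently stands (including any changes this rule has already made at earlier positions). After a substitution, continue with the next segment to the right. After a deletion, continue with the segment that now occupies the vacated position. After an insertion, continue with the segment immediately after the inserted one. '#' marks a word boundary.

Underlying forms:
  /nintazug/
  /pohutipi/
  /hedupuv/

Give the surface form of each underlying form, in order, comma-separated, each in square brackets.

[nintazuk], [pohusipi], [hezupuf]

/nintazug/:
  (1) Stop Lenition: no change — [nintazug]
  (2) Word-Final Devoicing: [nintazug] → [nintazuk]
  (3) Palatal Assibilation: no change — [nintazuk]
/pohutipi/:
  (1) Stop Lenition: no change — [pohutipi]
  (2) Word-Final Devoicing: no change — [pohutipi]
  (3) Palatal Assibilation: [pohutipi] → [pohusipi]
/hedupuv/:
  (1) Stop Lenition: [hedupuv] → [hezupuv]
  (2) Word-Final Devoicing: [hezupuv] → [hezupuf]
  (3) Palatal Assibilation: no change — [hezupuf]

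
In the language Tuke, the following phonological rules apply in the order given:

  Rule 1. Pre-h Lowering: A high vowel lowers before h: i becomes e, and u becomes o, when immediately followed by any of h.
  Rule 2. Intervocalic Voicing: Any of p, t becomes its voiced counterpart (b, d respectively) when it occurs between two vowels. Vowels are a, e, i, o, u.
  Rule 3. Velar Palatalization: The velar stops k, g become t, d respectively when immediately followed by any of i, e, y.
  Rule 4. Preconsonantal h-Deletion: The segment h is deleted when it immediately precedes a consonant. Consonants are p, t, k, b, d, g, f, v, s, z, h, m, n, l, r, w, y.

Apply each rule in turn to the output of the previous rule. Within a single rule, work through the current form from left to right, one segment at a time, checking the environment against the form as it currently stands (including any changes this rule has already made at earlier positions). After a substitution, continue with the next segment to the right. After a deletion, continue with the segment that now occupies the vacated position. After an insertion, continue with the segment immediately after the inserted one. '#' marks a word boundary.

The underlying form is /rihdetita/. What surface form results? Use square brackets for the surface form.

Rule 1 Pre-h Lowering: [rihdetita] → [rehdetita]
Rule 2 Intervocalic Voicing: [rehdetita] → [rehdedida]
Rule 3 Velar Palatalization: no change — [rehdedida]
Rule 4 Preconsonantal h-Deletion: [rehdedida] → [rededida]

[rededida]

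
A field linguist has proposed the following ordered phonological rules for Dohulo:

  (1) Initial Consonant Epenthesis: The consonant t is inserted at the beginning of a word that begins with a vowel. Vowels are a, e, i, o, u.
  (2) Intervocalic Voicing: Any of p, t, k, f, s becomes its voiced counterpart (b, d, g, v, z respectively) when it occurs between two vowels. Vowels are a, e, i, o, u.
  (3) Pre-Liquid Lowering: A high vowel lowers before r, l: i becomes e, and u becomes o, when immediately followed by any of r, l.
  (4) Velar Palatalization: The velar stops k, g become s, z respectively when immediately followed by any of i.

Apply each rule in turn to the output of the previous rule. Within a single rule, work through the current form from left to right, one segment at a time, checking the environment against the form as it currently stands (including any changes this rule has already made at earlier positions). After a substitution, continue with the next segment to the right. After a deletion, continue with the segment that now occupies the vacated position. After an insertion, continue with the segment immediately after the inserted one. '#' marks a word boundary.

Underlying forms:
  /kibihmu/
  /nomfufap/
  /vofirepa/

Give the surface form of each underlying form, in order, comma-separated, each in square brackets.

[sibihmu], [nomfuvap], [vovereba]

/kibihmu/:
  (1) Initial Consonant Epenthesis: no change — [kibihmu]
  (2) Intervocalic Voicing: no change — [kibihmu]
  (3) Pre-Liquid Lowering: no change — [kibihmu]
  (4) Velar Palatalization: [kibihmu] → [sibihmu]
/nomfufap/:
  (1) Initial Consonant Epenthesis: no change — [nomfufap]
  (2) Intervocalic Voicing: [nomfufap] → [nomfuvap]
  (3) Pre-Liquid Lowering: no change — [nomfuvap]
  (4) Velar Palatalization: no change — [nomfuvap]
/vofirepa/:
  (1) Initial Consonant Epenthesis: no change — [vofirepa]
  (2) Intervocalic Voicing: [vofirepa] → [vovireba]
  (3) Pre-Liquid Lowering: [vovireba] → [vovereba]
  (4) Velar Palatalization: no change — [vovereba]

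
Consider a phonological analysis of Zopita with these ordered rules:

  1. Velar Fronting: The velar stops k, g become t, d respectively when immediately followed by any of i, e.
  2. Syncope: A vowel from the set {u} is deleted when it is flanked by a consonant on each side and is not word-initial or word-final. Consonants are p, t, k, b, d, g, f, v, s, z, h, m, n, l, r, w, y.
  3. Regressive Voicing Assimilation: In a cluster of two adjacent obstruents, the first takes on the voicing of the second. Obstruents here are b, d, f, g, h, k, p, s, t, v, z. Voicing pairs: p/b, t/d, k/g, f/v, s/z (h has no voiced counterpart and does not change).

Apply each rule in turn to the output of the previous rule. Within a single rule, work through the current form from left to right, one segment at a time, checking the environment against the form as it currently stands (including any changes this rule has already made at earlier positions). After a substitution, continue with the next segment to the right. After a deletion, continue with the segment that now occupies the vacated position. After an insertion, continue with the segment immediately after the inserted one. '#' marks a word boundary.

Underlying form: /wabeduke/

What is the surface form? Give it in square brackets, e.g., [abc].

1 Velar Fronting: [wabeduke] → [wabedute]
2 Syncope: [wabedute] → [wabedte]
3 Regressive Voicing Assimilation: [wabedte] → [wabette]

[wabette]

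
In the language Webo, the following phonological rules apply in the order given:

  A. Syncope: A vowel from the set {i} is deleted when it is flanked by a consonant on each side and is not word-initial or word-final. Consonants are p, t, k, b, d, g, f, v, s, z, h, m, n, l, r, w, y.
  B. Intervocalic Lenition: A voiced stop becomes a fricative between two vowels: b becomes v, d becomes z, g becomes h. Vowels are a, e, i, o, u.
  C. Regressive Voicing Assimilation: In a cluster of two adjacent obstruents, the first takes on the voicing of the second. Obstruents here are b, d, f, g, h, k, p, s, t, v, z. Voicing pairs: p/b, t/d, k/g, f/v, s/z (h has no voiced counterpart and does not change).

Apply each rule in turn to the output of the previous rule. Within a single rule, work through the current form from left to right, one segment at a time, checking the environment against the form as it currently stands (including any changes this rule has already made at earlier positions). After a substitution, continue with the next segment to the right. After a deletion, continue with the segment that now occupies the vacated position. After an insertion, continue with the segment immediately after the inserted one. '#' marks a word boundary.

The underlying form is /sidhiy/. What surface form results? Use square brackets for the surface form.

A Syncope: [sidhiy] → [sdhy]
B Intervocalic Lenition: no change — [sdhy]
C Regressive Voicing Assimilation: [sdhy] → [zthy]

[zthy]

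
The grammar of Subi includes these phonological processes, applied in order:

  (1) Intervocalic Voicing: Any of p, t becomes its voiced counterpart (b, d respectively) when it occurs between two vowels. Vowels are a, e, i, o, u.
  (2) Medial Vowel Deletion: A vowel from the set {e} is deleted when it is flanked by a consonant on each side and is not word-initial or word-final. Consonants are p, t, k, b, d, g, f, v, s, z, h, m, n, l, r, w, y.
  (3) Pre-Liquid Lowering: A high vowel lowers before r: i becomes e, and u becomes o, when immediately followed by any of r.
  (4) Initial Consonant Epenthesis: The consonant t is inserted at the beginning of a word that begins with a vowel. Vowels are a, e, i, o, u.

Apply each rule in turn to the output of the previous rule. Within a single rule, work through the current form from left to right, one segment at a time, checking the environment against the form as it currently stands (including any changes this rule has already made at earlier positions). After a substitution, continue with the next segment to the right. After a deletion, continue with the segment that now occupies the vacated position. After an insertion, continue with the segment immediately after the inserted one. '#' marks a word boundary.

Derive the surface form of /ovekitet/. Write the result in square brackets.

(1) Intervocalic Voicing: [ovekitet] → [ovekidet]
(2) Medial Vowel Deletion: [ovekidet] → [ovkidt]
(3) Pre-Liquid Lowering: no change — [ovkidt]
(4) Initial Consonant Epenthesis: [ovkidt] → [tovkidt]

[tovkidt]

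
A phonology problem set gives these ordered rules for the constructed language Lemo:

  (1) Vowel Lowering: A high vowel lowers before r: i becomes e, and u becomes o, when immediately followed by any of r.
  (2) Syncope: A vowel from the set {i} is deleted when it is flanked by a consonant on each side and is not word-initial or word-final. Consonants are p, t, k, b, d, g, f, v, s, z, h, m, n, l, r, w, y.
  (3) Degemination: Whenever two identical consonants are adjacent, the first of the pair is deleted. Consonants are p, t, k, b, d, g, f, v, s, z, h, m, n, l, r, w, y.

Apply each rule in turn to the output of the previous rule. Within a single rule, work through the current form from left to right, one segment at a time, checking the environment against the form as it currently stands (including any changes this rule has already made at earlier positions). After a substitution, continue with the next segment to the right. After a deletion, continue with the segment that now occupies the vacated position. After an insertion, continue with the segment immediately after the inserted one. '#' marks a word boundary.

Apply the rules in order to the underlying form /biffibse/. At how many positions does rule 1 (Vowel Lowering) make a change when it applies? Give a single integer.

(1) Vowel Lowering: no change — [biffibse]
(2) Syncope: [biffibse] → [bffbse]
(3) Degemination: [bffbse] → [bfbse]
Rule 1 changed 0 position(s).

0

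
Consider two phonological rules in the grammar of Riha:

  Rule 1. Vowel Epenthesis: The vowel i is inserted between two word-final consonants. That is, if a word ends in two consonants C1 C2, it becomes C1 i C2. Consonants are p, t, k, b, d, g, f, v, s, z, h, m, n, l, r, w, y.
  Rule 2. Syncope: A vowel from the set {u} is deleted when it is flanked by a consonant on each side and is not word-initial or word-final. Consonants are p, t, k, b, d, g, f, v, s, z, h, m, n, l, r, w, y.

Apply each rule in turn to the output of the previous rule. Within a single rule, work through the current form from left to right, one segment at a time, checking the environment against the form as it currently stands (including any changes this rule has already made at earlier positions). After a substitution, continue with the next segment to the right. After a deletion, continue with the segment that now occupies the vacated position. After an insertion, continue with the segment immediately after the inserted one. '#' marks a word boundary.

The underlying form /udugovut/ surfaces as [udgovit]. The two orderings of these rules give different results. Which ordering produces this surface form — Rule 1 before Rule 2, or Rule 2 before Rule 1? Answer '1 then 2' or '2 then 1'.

Order 1 then 2:
  1 Vowel Epenthesis: no change — [udugovut]
  2 Syncope: [udugovut] → [udgovt]
  result: [udgovt]
Order 2 then 1:
  2 Syncope: [udugovut] → [udgovt]
  1 Vowel Epenthesis: [udgovt] → [udgovit]
  result: [udgovit]

2 then 1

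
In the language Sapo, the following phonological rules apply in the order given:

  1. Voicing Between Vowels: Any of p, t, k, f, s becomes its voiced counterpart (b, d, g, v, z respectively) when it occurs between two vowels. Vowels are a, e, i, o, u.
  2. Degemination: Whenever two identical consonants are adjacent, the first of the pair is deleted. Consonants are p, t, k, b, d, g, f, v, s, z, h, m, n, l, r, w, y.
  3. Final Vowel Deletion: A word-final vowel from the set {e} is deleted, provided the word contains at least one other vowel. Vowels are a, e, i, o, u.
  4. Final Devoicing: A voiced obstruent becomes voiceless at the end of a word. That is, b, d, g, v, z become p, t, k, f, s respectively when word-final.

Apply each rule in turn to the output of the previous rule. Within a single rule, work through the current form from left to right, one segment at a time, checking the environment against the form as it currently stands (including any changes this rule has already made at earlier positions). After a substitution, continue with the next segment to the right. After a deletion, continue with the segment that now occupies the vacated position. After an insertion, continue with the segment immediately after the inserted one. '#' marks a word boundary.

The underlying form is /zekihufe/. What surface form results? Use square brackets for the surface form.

1 Voicing Between Vowels: [zekihufe] → [zegihuve]
2 Degemination: no change — [zegihuve]
3 Final Vowel Deletion: [zegihuve] → [zegihuv]
4 Final Devoicing: [zegihuv] → [zegihuf]

[zegihuf]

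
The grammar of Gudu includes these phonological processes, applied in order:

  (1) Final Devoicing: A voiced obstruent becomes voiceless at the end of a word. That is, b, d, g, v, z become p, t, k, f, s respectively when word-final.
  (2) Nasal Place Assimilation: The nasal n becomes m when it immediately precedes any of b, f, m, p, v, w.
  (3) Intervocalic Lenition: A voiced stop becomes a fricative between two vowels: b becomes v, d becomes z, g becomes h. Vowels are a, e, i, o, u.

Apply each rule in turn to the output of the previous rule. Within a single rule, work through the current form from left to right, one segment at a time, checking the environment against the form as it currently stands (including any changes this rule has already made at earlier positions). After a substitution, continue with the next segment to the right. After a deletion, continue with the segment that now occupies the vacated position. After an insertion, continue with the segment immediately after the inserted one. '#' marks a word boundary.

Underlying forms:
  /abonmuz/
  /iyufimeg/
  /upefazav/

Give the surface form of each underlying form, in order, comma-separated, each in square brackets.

/abonmuz/:
  (1) Final Devoicing: [abonmuz] → [abonmus]
  (2) Nasal Place Assimilation: [abonmus] → [abommus]
  (3) Intervocalic Lenition: [abommus] → [avommus]
/iyufimeg/:
  (1) Final Devoicing: [iyufimeg] → [iyufimek]
  (2) Nasal Place Assimilation: no change — [iyufimek]
  (3) Intervocalic Lenition: no change — [iyufimek]
/upefazav/:
  (1) Final Devoicing: [upefazav] → [upefazaf]
  (2) Nasal Place Assimilation: no change — [upefazaf]
  (3) Intervocalic Lenition: no change — [upefazaf]

[avommus], [iyufimek], [upefazaf]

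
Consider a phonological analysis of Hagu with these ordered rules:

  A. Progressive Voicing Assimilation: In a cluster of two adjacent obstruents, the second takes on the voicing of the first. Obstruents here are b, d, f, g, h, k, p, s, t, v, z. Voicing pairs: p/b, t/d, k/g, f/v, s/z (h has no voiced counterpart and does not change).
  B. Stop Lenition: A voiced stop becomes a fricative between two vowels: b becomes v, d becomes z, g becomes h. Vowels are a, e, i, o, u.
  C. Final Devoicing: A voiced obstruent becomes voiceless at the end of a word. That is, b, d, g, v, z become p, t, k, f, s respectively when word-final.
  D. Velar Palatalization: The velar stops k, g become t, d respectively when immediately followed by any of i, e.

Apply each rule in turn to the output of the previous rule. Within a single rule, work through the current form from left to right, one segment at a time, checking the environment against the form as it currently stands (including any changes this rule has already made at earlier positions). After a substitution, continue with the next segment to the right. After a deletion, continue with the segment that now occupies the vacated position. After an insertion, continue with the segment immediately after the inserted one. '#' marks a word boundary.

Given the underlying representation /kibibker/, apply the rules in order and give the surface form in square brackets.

[tivibder]

A Progressive Voicing Assimilation: [kibibker] → [kibibger]
B Stop Lenition: [kibibger] → [kivibger]
C Final Devoicing: no change — [kivibger]
D Velar Palatalization: [kivibger] → [tivibder]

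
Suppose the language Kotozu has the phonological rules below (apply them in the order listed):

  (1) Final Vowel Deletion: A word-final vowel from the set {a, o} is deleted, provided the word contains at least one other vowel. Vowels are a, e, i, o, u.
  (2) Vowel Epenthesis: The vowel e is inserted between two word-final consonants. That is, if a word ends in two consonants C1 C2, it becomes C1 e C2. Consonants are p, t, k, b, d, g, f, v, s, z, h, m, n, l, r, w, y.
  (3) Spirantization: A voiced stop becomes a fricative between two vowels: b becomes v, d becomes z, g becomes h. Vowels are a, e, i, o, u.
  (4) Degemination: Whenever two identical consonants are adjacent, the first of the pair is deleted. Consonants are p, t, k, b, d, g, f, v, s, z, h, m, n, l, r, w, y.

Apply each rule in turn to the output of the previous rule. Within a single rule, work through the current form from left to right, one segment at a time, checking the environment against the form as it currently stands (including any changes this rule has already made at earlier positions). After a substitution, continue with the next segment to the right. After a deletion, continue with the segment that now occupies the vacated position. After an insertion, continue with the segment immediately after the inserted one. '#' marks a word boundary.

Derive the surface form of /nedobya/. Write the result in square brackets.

[nezovey]

(1) Final Vowel Deletion: [nedobya] → [nedoby]
(2) Vowel Epenthesis: [nedoby] → [nedobey]
(3) Spirantization: [nedobey] → [nezovey]
(4) Degemination: no change — [nezovey]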